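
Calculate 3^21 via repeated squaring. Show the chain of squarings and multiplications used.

Computing 3^21 by squaring (build up from 3^1; each line after the first costs one multiplication):

3^1 = 3
3^2 = (3^1)^2 = 3^2 = 9
3^4 = (3^2)^2 = 9^2 = 81
3^5 = 3 * 3^4 = 3 * 81 = 243
3^10 = (3^5)^2 = 243^2 = 59049
3^20 = (3^10)^2 = 59049^2 = 3486784401
3^21 = 3 * 3^20 = 3 * 3486784401 = 10460353203

Result: 10460353203
Multiplications needed: 6 (6 lines after 3^1)

3^21 = 10460353203. Using exponentiation by squaring, this requires 6 multiplications. The key idea: if the exponent is even, square the half-power; if odd, multiply by the base once.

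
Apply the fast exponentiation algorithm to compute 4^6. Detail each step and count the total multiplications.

Computing 4^6 by squaring (build up from 4^1; each line after the first costs one multiplication):

4^1 = 4
4^2 = (4^1)^2 = 4^2 = 16
4^3 = 4 * 4^2 = 4 * 16 = 64
4^6 = (4^3)^2 = 64^2 = 4096

Result: 4096
Multiplications needed: 3 (3 lines after 4^1)

4^6 = 4096. Using exponentiation by squaring, this requires 3 multiplications. The key idea: if the exponent is even, square the half-power; if odd, multiply by the base once.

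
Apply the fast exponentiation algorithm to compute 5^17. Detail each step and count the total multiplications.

Computing 5^17 by squaring (build up from 5^1; each line after the first costs one multiplication):

5^1 = 5
5^2 = (5^1)^2 = 5^2 = 25
5^4 = (5^2)^2 = 25^2 = 625
5^8 = (5^4)^2 = 625^2 = 390625
5^16 = (5^8)^2 = 390625^2 = 152587890625
5^17 = 5 * 5^16 = 5 * 152587890625 = 762939453125

Result: 762939453125
Multiplications needed: 5 (5 lines after 5^1)

5^17 = 762939453125. Using exponentiation by squaring, this requires 5 multiplications. The key idea: if the exponent is even, square the half-power; if odd, multiply by the base once.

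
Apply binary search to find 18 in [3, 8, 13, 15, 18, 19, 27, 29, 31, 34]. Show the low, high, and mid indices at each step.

Binary search for 18 in [3, 8, 13, 15, 18, 19, 27, 29, 31, 34]:

lo=0, hi=9, mid=4, arr[mid]=18 -> Found target at index 4!

Binary search finds 18 at index 4 after 1 comparisons. The search repeatedly halves the search space by comparing with the middle element.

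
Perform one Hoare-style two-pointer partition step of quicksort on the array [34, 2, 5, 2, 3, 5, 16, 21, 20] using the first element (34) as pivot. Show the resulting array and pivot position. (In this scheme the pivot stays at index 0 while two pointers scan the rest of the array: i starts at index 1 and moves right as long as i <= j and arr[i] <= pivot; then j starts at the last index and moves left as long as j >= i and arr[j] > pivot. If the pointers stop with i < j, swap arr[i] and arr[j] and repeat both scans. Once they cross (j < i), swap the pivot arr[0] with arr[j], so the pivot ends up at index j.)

Hoare-style two-pointer partition with pivot = 34:

Initial array: [34, 2, 5, 2, 3, 5, 16, 21, 20]

Pointers start at i = 1, j = 8.
i ends at 9, j ends at 8: the pointers have crossed (j < i), so scanning stops.

Swap pivot arr[0] with arr[8] to place pivot at position 8: [20, 2, 5, 2, 3, 5, 16, 21, 34]
Pivot position: 8

After partitioning with pivot 34, the array becomes [20, 2, 5, 2, 3, 5, 16, 21, 34]. The pivot is placed at index 8. All elements to the left of the pivot are <= 34, and all elements to the right are > 34.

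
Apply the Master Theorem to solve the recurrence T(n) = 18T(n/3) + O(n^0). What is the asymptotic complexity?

Master Theorem for T(n) = 18T(n/3) + O(n^0):

a = 18, b = 3, c = 0
log_b(a) = log_3(18) = 2.6309

Case 1: c = 0 < log_3(18) = 2.6309
T(n) = O(n^(log_3 18))

For T(n) = 18T(n/3) + O(n^0): log_3(18) = 2.6309. This is Case 1 of the Master Theorem (c < log_b(a), work dominated by leaves), giving O(n^(log_3 18)).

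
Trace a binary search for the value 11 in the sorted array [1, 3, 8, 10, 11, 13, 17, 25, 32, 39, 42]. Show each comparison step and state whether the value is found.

Binary search for 11 in [1, 3, 8, 10, 11, 13, 17, 25, 32, 39, 42]:

lo=0, hi=10, mid=5, arr[mid]=13 -> 13 > 11, search left half
lo=0, hi=4, mid=2, arr[mid]=8 -> 8 < 11, search right half
lo=3, hi=4, mid=3, arr[mid]=10 -> 10 < 11, search right half
lo=4, hi=4, mid=4, arr[mid]=11 -> Found target at index 4!

Binary search finds 11 at index 4 after 4 comparisons. The search repeatedly halves the search space by comparing with the middle element.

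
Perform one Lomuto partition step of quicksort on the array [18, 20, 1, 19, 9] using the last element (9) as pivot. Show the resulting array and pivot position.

Lomuto partition with pivot = 9:

Initial array: [18, 20, 1, 19, 9]

arr[0]=18 > 9: no swap
arr[1]=20 > 9: no swap
arr[2]=1 <= 9: swap with position 0, array becomes [1, 20, 18, 19, 9]
arr[3]=19 > 9: no swap

Place pivot at position 1: [1, 9, 18, 19, 20]
Pivot position: 1

After partitioning with pivot 9, the array becomes [1, 9, 18, 19, 20]. The pivot is placed at index 1. All elements to the left of the pivot are <= 9, and all elements to the right are > 9.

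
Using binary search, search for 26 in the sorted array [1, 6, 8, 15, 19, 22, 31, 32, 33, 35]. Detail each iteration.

Binary search for 26 in [1, 6, 8, 15, 19, 22, 31, 32, 33, 35]:

lo=0, hi=9, mid=4, arr[mid]=19 -> 19 < 26, search right half
lo=5, hi=9, mid=7, arr[mid]=32 -> 32 > 26, search left half
lo=5, hi=6, mid=5, arr[mid]=22 -> 22 < 26, search right half
lo=6, hi=6, mid=6, arr[mid]=31 -> 31 > 26, search left half
lo=6 > hi=5, target 26 not found

Binary search determines that 26 is not in the array after 4 comparisons. The search space was exhausted without finding the target.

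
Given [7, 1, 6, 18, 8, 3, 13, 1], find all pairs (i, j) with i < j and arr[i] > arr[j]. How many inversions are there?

Finding inversions in [7, 1, 6, 18, 8, 3, 13, 1]:

(0, 1): arr[0]=7 > arr[1]=1
(0, 2): arr[0]=7 > arr[2]=6
(0, 5): arr[0]=7 > arr[5]=3
(0, 7): arr[0]=7 > arr[7]=1
(2, 5): arr[2]=6 > arr[5]=3
(2, 7): arr[2]=6 > arr[7]=1
(3, 4): arr[3]=18 > arr[4]=8
(3, 5): arr[3]=18 > arr[5]=3
(3, 6): arr[3]=18 > arr[6]=13
(3, 7): arr[3]=18 > arr[7]=1
(4, 5): arr[4]=8 > arr[5]=3
(4, 7): arr[4]=8 > arr[7]=1
(5, 7): arr[5]=3 > arr[7]=1
(6, 7): arr[6]=13 > arr[7]=1

Total inversions: 14

The array has 14 inversion(s): (0,1), (0,2), (0,5), (0,7), (2,5), (2,7), (3,4), (3,5), (3,6), (3,7), (4,5), (4,7), (5,7), (6,7). Each pair (i,j) satisfies i < j and arr[i] > arr[j].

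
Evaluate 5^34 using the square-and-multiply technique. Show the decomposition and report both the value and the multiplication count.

Computing 5^34 by squaring (build up from 5^1; each line after the first costs one multiplication):

5^1 = 5
5^2 = (5^1)^2 = 5^2 = 25
5^4 = (5^2)^2 = 25^2 = 625
5^8 = (5^4)^2 = 625^2 = 390625
5^16 = (5^8)^2 = 390625^2 = 152587890625
5^17 = 5 * 5^16 = 5 * 152587890625 = 762939453125
5^34 = (5^17)^2 = 762939453125^2 = 582076609134674072265625

Result: 582076609134674072265625
Multiplications needed: 6 (6 lines after 5^1)

5^34 = 582076609134674072265625. Using exponentiation by squaring, this requires 6 multiplications. The key idea: if the exponent is even, square the half-power; if odd, multiply by the base once.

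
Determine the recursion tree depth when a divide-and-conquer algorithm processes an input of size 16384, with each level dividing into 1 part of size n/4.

For divide and conquer with division factor 4:

Problem sizes at each level:
Level 0: 16384
Level 1: 4096
Level 2: 1024
Level 3: 256
Level 4: 64
Level 5: 16
Level 6: 4
Level 7: 1

The root is level 0 and the size-1 base case is level 7 (the tree spans levels 0 through 7, i.e. 8 levels counting the root), so the depth is the number of divisions: log_4(16384) = 7

The recursion tree depth is log_4(16384) = 7. At each level, the problem size is divided by 4, so it takes 7 divisions to reduce to a base case of size 1. The algorithm makes 1 recursive call at each level.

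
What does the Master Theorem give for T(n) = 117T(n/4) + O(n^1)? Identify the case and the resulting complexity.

Master Theorem for T(n) = 117T(n/4) + O(n^1):

a = 117, b = 4, c = 1
log_b(a) = log_4(117) = 3.4352

Case 1: c = 1 < log_4(117) = 3.4352
T(n) = O(n^(log_4 117))

For T(n) = 117T(n/4) + O(n^1): log_4(117) = 3.4352. This is Case 1 of the Master Theorem (c < log_b(a), work dominated by leaves), giving O(n^(log_4 117)).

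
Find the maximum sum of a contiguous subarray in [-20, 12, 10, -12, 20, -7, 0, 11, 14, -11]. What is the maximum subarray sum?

Using Kadane's algorithm on [-20, 12, 10, -12, 20, -7, 0, 11, 14, -11]:

Scanning through the array:
Position 1 (value 12): max_ending_here = 12, max_so_far = 12
Position 2 (value 10): max_ending_here = 22, max_so_far = 22
Position 3 (value -12): max_ending_here = 10, max_so_far = 22
Position 4 (value 20): max_ending_here = 30, max_so_far = 30
Position 5 (value -7): max_ending_here = 23, max_so_far = 30
Position 6 (value 0): max_ending_here = 23, max_so_far = 30
Position 7 (value 11): max_ending_here = 34, max_so_far = 34
Position 8 (value 14): max_ending_here = 48, max_so_far = 48
Position 9 (value -11): max_ending_here = 37, max_so_far = 48

Maximum subarray: [12, 10, -12, 20, -7, 0, 11, 14]
Maximum sum: 48

The maximum subarray is [12, 10, -12, 20, -7, 0, 11, 14] with sum 48. This subarray runs from index 1 to index 8.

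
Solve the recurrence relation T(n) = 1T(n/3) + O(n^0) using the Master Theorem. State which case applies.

Master Theorem for T(n) = 1T(n/3) + O(n^0):

a = 1, b = 3, c = 0
log_b(a) = log_3(1) = 0.0000

Case 2: c = 0 = log_3(1) = 0.0000
T(n) = O(n^0 log n) = O(log n)

For T(n) = 1T(n/3) + O(n^0): log_3(1) = 0.0000. This is Case 2 of the Master Theorem (c = log_b(a), equal work at all levels), giving O(log n).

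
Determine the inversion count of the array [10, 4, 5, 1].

Finding inversions in [10, 4, 5, 1]:

(0, 1): arr[0]=10 > arr[1]=4
(0, 2): arr[0]=10 > arr[2]=5
(0, 3): arr[0]=10 > arr[3]=1
(1, 3): arr[1]=4 > arr[3]=1
(2, 3): arr[2]=5 > arr[3]=1

Total inversions: 5

The array has 5 inversion(s): (0,1), (0,2), (0,3), (1,3), (2,3). Each pair (i,j) satisfies i < j and arr[i] > arr[j].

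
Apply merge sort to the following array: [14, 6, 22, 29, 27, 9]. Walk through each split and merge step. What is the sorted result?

Merge sort trace:

Split: [14, 6, 22, 29, 27, 9] -> [14, 6, 22] and [29, 27, 9]
  Split: [14, 6, 22] -> [14] and [6, 22]
    Split: [6, 22] -> [6] and [22]
    Merge: [6] + [22] -> [6, 22]
  Merge: [14] + [6, 22] -> [6, 14, 22]
  Split: [29, 27, 9] -> [29] and [27, 9]
    Split: [27, 9] -> [27] and [9]
    Merge: [27] + [9] -> [9, 27]
  Merge: [29] + [9, 27] -> [9, 27, 29]
Merge: [6, 14, 22] + [9, 27, 29] -> [6, 9, 14, 22, 27, 29]

Final sorted array: [6, 9, 14, 22, 27, 29]

The merge sort proceeds by recursively splitting the array and merging sorted halves.
After all merges, the sorted array is [6, 9, 14, 22, 27, 29].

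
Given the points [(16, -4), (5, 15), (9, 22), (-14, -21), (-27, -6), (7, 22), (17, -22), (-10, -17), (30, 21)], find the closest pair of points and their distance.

Computing all pairwise distances among 9 points:

d((16, -4), (5, 15)) = 21.9545
d((16, -4), (9, 22)) = 26.9258
d((16, -4), (-14, -21)) = 34.4819
d((16, -4), (-27, -6)) = 43.0465
d((16, -4), (7, 22)) = 27.5136
d((16, -4), (17, -22)) = 18.0278
d((16, -4), (-10, -17)) = 29.0689
d((16, -4), (30, 21)) = 28.6531
d((5, 15), (9, 22)) = 8.0623
d((5, 15), (-14, -21)) = 40.7063
d((5, 15), (-27, -6)) = 38.2753
d((5, 15), (7, 22)) = 7.2801
d((5, 15), (17, -22)) = 38.8973
d((5, 15), (-10, -17)) = 35.3412
d((5, 15), (30, 21)) = 25.7099
d((9, 22), (-14, -21)) = 48.7647
d((9, 22), (-27, -6)) = 45.607
d((9, 22), (7, 22)) = 2.0 <-- minimum
d((9, 22), (17, -22)) = 44.7214
d((9, 22), (-10, -17)) = 43.382
d((9, 22), (30, 21)) = 21.0238
d((-14, -21), (-27, -6)) = 19.8494
d((-14, -21), (7, 22)) = 47.8539
d((-14, -21), (17, -22)) = 31.0161
d((-14, -21), (-10, -17)) = 5.6569
d((-14, -21), (30, 21)) = 60.8276
d((-27, -6), (7, 22)) = 44.0454
d((-27, -6), (17, -22)) = 46.8188
d((-27, -6), (-10, -17)) = 20.2485
d((-27, -6), (30, 21)) = 63.0714
d((7, 22), (17, -22)) = 45.1221
d((7, 22), (-10, -17)) = 42.5441
d((7, 22), (30, 21)) = 23.0217
d((17, -22), (-10, -17)) = 27.4591
d((17, -22), (30, 21)) = 44.9222
d((-10, -17), (30, 21)) = 55.1725

Closest pair: (9, 22) and (7, 22) with distance 2.0

The closest pair is (9, 22) and (7, 22) with Euclidean distance 2.0. For 9 points, brute-force pairwise comparison is shown above. For large n, the divide-and-conquer algorithm (sort by x, recurse on halves, check the dividing strip) achieves O(n log n).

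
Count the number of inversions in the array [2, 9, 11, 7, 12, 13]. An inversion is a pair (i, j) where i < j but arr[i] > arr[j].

Finding inversions in [2, 9, 11, 7, 12, 13]:

(1, 3): arr[1]=9 > arr[3]=7
(2, 3): arr[2]=11 > arr[3]=7

Total inversions: 2

The array has 2 inversion(s): (1,3), (2,3). Each pair (i,j) satisfies i < j and arr[i] > arr[j].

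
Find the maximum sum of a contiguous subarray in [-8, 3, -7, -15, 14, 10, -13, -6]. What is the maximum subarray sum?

Using Kadane's algorithm on [-8, 3, -7, -15, 14, 10, -13, -6]:

Scanning through the array:
Position 1 (value 3): max_ending_here = 3, max_so_far = 3
Position 2 (value -7): max_ending_here = -4, max_so_far = 3
Position 3 (value -15): max_ending_here = -15, max_so_far = 3
Position 4 (value 14): max_ending_here = 14, max_so_far = 14
Position 5 (value 10): max_ending_here = 24, max_so_far = 24
Position 6 (value -13): max_ending_here = 11, max_so_far = 24
Position 7 (value -6): max_ending_here = 5, max_so_far = 24

Maximum subarray: [14, 10]
Maximum sum: 24

The maximum subarray is [14, 10] with sum 24. This subarray runs from index 4 to index 5.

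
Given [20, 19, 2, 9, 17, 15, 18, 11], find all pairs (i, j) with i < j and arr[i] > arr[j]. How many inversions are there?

Finding inversions in [20, 19, 2, 9, 17, 15, 18, 11]:

(0, 1): arr[0]=20 > arr[1]=19
(0, 2): arr[0]=20 > arr[2]=2
(0, 3): arr[0]=20 > arr[3]=9
(0, 4): arr[0]=20 > arr[4]=17
(0, 5): arr[0]=20 > arr[5]=15
(0, 6): arr[0]=20 > arr[6]=18
(0, 7): arr[0]=20 > arr[7]=11
(1, 2): arr[1]=19 > arr[2]=2
(1, 3): arr[1]=19 > arr[3]=9
(1, 4): arr[1]=19 > arr[4]=17
(1, 5): arr[1]=19 > arr[5]=15
(1, 6): arr[1]=19 > arr[6]=18
(1, 7): arr[1]=19 > arr[7]=11
(4, 5): arr[4]=17 > arr[5]=15
(4, 7): arr[4]=17 > arr[7]=11
(5, 7): arr[5]=15 > arr[7]=11
(6, 7): arr[6]=18 > arr[7]=11

Total inversions: 17

The array has 17 inversion(s): (0,1), (0,2), (0,3), (0,4), (0,5), (0,6), (0,7), (1,2), (1,3), (1,4), (1,5), (1,6), (1,7), (4,5), (4,7), (5,7), (6,7). Each pair (i,j) satisfies i < j and arr[i] > arr[j].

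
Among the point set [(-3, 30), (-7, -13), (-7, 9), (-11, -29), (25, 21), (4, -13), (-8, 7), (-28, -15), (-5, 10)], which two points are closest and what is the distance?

Computing all pairwise distances among 9 points:

d((-3, 30), (-7, -13)) = 43.1856
d((-3, 30), (-7, 9)) = 21.3776
d((-3, 30), (-11, -29)) = 59.5399
d((-3, 30), (25, 21)) = 29.4109
d((-3, 30), (4, -13)) = 43.566
d((-3, 30), (-8, 7)) = 23.5372
d((-3, 30), (-28, -15)) = 51.4782
d((-3, 30), (-5, 10)) = 20.0998
d((-7, -13), (-7, 9)) = 22.0
d((-7, -13), (-11, -29)) = 16.4924
d((-7, -13), (25, 21)) = 46.6905
d((-7, -13), (4, -13)) = 11.0
d((-7, -13), (-8, 7)) = 20.025
d((-7, -13), (-28, -15)) = 21.095
d((-7, -13), (-5, 10)) = 23.0868
d((-7, 9), (-11, -29)) = 38.2099
d((-7, 9), (25, 21)) = 34.176
d((-7, 9), (4, -13)) = 24.5967
d((-7, 9), (-8, 7)) = 2.2361 <-- minimum
d((-7, 9), (-28, -15)) = 31.8904
d((-7, 9), (-5, 10)) = 2.2361 <-- minimum
d((-11, -29), (25, 21)) = 61.6117
d((-11, -29), (4, -13)) = 21.9317
d((-11, -29), (-8, 7)) = 36.1248
d((-11, -29), (-28, -15)) = 22.0227
d((-11, -29), (-5, 10)) = 39.4588
d((25, 21), (4, -13)) = 39.9625
d((25, 21), (-8, 7)) = 35.8469
d((25, 21), (-28, -15)) = 64.0703
d((25, 21), (-5, 10)) = 31.9531
d((4, -13), (-8, 7)) = 23.3238
d((4, -13), (-28, -15)) = 32.0624
d((4, -13), (-5, 10)) = 24.6982
d((-8, 7), (-28, -15)) = 29.7321
d((-8, 7), (-5, 10)) = 4.2426
d((-28, -15), (-5, 10)) = 33.9706

Minimum distance: 2.2361 (tie among 2 pairs: (-7, 9) and (-8, 7); (-7, 9) and (-5, 10))

The minimum Euclidean distance is 2.2361. There is a tie: 2 pairs achieve this minimum — (-7, 9) and (-8, 7); (-7, 9) and (-5, 10). Any of these is a valid closest pair. For 9 points, brute-force pairwise comparison is shown above. For large n, the divide-and-conquer algorithm (sort by x, recurse on halves, check the dividing strip) achieves O(n log n).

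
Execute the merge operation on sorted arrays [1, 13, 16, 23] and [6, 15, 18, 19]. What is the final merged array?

Merging process:

Compare 1 vs 6: take 1 from left. Merged: [1]
Compare 13 vs 6: take 6 from right. Merged: [1, 6]
Compare 13 vs 15: take 13 from left. Merged: [1, 6, 13]
Compare 16 vs 15: take 15 from right. Merged: [1, 6, 13, 15]
Compare 16 vs 18: take 16 from left. Merged: [1, 6, 13, 15, 16]
Compare 23 vs 18: take 18 from right. Merged: [1, 6, 13, 15, 16, 18]
Compare 23 vs 19: take 19 from right. Merged: [1, 6, 13, 15, 16, 18, 19]
Append remaining from left: [23]. Merged: [1, 6, 13, 15, 16, 18, 19, 23]

Final merged array: [1, 6, 13, 15, 16, 18, 19, 23]
Total comparisons: 7

The merged array is [1, 6, 13, 15, 16, 18, 19, 23], requiring 7 comparisons. The merge step runs in O(n) time where n is the total number of elements.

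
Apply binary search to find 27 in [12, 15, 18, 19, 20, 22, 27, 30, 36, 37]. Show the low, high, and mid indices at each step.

Binary search for 27 in [12, 15, 18, 19, 20, 22, 27, 30, 36, 37]:

lo=0, hi=9, mid=4, arr[mid]=20 -> 20 < 27, search right half
lo=5, hi=9, mid=7, arr[mid]=30 -> 30 > 27, search left half
lo=5, hi=6, mid=5, arr[mid]=22 -> 22 < 27, search right half
lo=6, hi=6, mid=6, arr[mid]=27 -> Found target at index 6!

Binary search finds 27 at index 6 after 4 comparisons. The search repeatedly halves the search space by comparing with the middle element.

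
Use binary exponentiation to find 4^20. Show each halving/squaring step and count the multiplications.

Computing 4^20 by squaring (build up from 4^1; each line after the first costs one multiplication):

4^1 = 4
4^2 = (4^1)^2 = 4^2 = 16
4^4 = (4^2)^2 = 16^2 = 256
4^5 = 4 * 4^4 = 4 * 256 = 1024
4^10 = (4^5)^2 = 1024^2 = 1048576
4^20 = (4^10)^2 = 1048576^2 = 1099511627776

Result: 1099511627776
Multiplications needed: 5 (5 lines after 4^1)

4^20 = 1099511627776. Using exponentiation by squaring, this requires 5 multiplications. The key idea: if the exponent is even, square the half-power; if odd, multiply by the base once.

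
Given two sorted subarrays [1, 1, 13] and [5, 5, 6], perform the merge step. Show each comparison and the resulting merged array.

Merging process:

Compare 1 vs 5: take 1 from left. Merged: [1]
Compare 1 vs 5: take 1 from left. Merged: [1, 1]
Compare 13 vs 5: take 5 from right. Merged: [1, 1, 5]
Compare 13 vs 5: take 5 from right. Merged: [1, 1, 5, 5]
Compare 13 vs 6: take 6 from right. Merged: [1, 1, 5, 5, 6]
Append remaining from left: [13]. Merged: [1, 1, 5, 5, 6, 13]

Final merged array: [1, 1, 5, 5, 6, 13]
Total comparisons: 5

The merged array is [1, 1, 5, 5, 6, 13], requiring 5 comparisons. The merge step runs in O(n) time where n is the total number of elements.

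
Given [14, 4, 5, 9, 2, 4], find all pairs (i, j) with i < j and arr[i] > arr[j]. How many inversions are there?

Finding inversions in [14, 4, 5, 9, 2, 4]:

(0, 1): arr[0]=14 > arr[1]=4
(0, 2): arr[0]=14 > arr[2]=5
(0, 3): arr[0]=14 > arr[3]=9
(0, 4): arr[0]=14 > arr[4]=2
(0, 5): arr[0]=14 > arr[5]=4
(1, 4): arr[1]=4 > arr[4]=2
(2, 4): arr[2]=5 > arr[4]=2
(2, 5): arr[2]=5 > arr[5]=4
(3, 4): arr[3]=9 > arr[4]=2
(3, 5): arr[3]=9 > arr[5]=4

Total inversions: 10

The array has 10 inversion(s): (0,1), (0,2), (0,3), (0,4), (0,5), (1,4), (2,4), (2,5), (3,4), (3,5). Each pair (i,j) satisfies i < j and arr[i] > arr[j].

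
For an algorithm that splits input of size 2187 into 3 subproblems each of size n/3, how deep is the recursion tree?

For divide and conquer with division factor 3:

Problem sizes at each level:
Level 0: 2187
Level 1: 729
Level 2: 243
Level 3: 81
Level 4: 27
Level 5: 9
Level 6: 3
Level 7: 1

The root is level 0 and the size-1 base case is level 7 (the tree spans levels 0 through 7, i.e. 8 levels counting the root), so the depth is the number of divisions: log_3(2187) = 7

The recursion tree depth is log_3(2187) = 7. At each level, the problem size is divided by 3, so it takes 7 divisions to reduce to a base case of size 1. The algorithm makes 3 recursive calls at each level.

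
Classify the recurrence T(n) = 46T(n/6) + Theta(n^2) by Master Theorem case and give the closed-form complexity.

Master Theorem for T(n) = 46T(n/6) + O(n^2):

a = 46, b = 6, c = 2
log_b(a) = log_6(46) = 2.1368

Case 1: c = 2 < log_6(46) = 2.1368
T(n) = O(n^(log_6 46))

For T(n) = 46T(n/6) + O(n^2): log_6(46) = 2.1368. This is Case 1 of the Master Theorem (c < log_b(a), work dominated by leaves), giving O(n^(log_6 46)).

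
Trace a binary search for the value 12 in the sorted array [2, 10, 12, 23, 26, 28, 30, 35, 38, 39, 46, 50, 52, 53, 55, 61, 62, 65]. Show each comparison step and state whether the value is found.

Binary search for 12 in [2, 10, 12, 23, 26, 28, 30, 35, 38, 39, 46, 50, 52, 53, 55, 61, 62, 65]:

lo=0, hi=17, mid=8, arr[mid]=38 -> 38 > 12, search left half
lo=0, hi=7, mid=3, arr[mid]=23 -> 23 > 12, search left half
lo=0, hi=2, mid=1, arr[mid]=10 -> 10 < 12, search right half
lo=2, hi=2, mid=2, arr[mid]=12 -> Found target at index 2!

Binary search finds 12 at index 2 after 4 comparisons. The search repeatedly halves the search space by comparing with the middle element.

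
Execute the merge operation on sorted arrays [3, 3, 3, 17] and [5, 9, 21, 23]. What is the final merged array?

Merging process:

Compare 3 vs 5: take 3 from left. Merged: [3]
Compare 3 vs 5: take 3 from left. Merged: [3, 3]
Compare 3 vs 5: take 3 from left. Merged: [3, 3, 3]
Compare 17 vs 5: take 5 from right. Merged: [3, 3, 3, 5]
Compare 17 vs 9: take 9 from right. Merged: [3, 3, 3, 5, 9]
Compare 17 vs 21: take 17 from left. Merged: [3, 3, 3, 5, 9, 17]
Append remaining from right: [21, 23]. Merged: [3, 3, 3, 5, 9, 17, 21, 23]

Final merged array: [3, 3, 3, 5, 9, 17, 21, 23]
Total comparisons: 6

The merged array is [3, 3, 3, 5, 9, 17, 21, 23], requiring 6 comparisons. The merge step runs in O(n) time where n is the total number of elements.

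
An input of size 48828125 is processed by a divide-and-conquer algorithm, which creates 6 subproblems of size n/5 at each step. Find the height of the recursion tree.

For divide and conquer with division factor 5:

Problem sizes at each level:
Level 0: 48828125
Level 1: 9765625
Level 2: 1953125
Level 3: 390625
Level 4: 78125
Level 5: 15625
Level 6: 3125
Level 7: 625
Level 8: 125
Level 9: 25
Level 10: 5
Level 11: 1

The root is level 0 and the size-1 base case is level 11 (the tree spans levels 0 through 11, i.e. 12 levels counting the root), so the depth is the number of divisions: log_5(48828125) = 11

The recursion tree depth is log_5(48828125) = 11. At each level, the problem size is divided by 5, so it takes 11 divisions to reduce to a base case of size 1. The algorithm makes 6 recursive calls at each level.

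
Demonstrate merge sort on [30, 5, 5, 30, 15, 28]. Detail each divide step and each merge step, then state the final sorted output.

Merge sort trace:

Split: [30, 5, 5, 30, 15, 28] -> [30, 5, 5] and [30, 15, 28]
  Split: [30, 5, 5] -> [30] and [5, 5]
    Split: [5, 5] -> [5] and [5]
    Merge: [5] + [5] -> [5, 5]
  Merge: [30] + [5, 5] -> [5, 5, 30]
  Split: [30, 15, 28] -> [30] and [15, 28]
    Split: [15, 28] -> [15] and [28]
    Merge: [15] + [28] -> [15, 28]
  Merge: [30] + [15, 28] -> [15, 28, 30]
Merge: [5, 5, 30] + [15, 28, 30] -> [5, 5, 15, 28, 30, 30]

Final sorted array: [5, 5, 15, 28, 30, 30]

The merge sort proceeds by recursively splitting the array and merging sorted halves.
After all merges, the sorted array is [5, 5, 15, 28, 30, 30].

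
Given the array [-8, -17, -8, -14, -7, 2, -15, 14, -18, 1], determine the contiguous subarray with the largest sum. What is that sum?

Using Kadane's algorithm on [-8, -17, -8, -14, -7, 2, -15, 14, -18, 1]:

Scanning through the array:
Position 1 (value -17): max_ending_here = -17, max_so_far = -8
Position 2 (value -8): max_ending_here = -8, max_so_far = -8
Position 3 (value -14): max_ending_here = -14, max_so_far = -8
Position 4 (value -7): max_ending_here = -7, max_so_far = -7
Position 5 (value 2): max_ending_here = 2, max_so_far = 2
Position 6 (value -15): max_ending_here = -13, max_so_far = 2
Position 7 (value 14): max_ending_here = 14, max_so_far = 14
Position 8 (value -18): max_ending_here = -4, max_so_far = 14
Position 9 (value 1): max_ending_here = 1, max_so_far = 14

Maximum subarray: [14]
Maximum sum: 14

The maximum subarray is [14] with sum 14. This subarray runs from index 7 to index 7.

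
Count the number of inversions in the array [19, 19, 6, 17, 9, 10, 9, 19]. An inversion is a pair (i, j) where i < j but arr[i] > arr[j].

Finding inversions in [19, 19, 6, 17, 9, 10, 9, 19]:

(0, 2): arr[0]=19 > arr[2]=6
(0, 3): arr[0]=19 > arr[3]=17
(0, 4): arr[0]=19 > arr[4]=9
(0, 5): arr[0]=19 > arr[5]=10
(0, 6): arr[0]=19 > arr[6]=9
(1, 2): arr[1]=19 > arr[2]=6
(1, 3): arr[1]=19 > arr[3]=17
(1, 4): arr[1]=19 > arr[4]=9
(1, 5): arr[1]=19 > arr[5]=10
(1, 6): arr[1]=19 > arr[6]=9
(3, 4): arr[3]=17 > arr[4]=9
(3, 5): arr[3]=17 > arr[5]=10
(3, 6): arr[3]=17 > arr[6]=9
(5, 6): arr[5]=10 > arr[6]=9

Total inversions: 14

The array has 14 inversion(s): (0,2), (0,3), (0,4), (0,5), (0,6), (1,2), (1,3), (1,4), (1,5), (1,6), (3,4), (3,5), (3,6), (5,6). Each pair (i,j) satisfies i < j and arr[i] > arr[j].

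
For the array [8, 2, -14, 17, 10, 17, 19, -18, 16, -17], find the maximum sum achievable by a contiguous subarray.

Using Kadane's algorithm on [8, 2, -14, 17, 10, 17, 19, -18, 16, -17]:

Scanning through the array:
Position 1 (value 2): max_ending_here = 10, max_so_far = 10
Position 2 (value -14): max_ending_here = -4, max_so_far = 10
Position 3 (value 17): max_ending_here = 17, max_so_far = 17
Position 4 (value 10): max_ending_here = 27, max_so_far = 27
Position 5 (value 17): max_ending_here = 44, max_so_far = 44
Position 6 (value 19): max_ending_here = 63, max_so_far = 63
Position 7 (value -18): max_ending_here = 45, max_so_far = 63
Position 8 (value 16): max_ending_here = 61, max_so_far = 63
Position 9 (value -17): max_ending_here = 44, max_so_far = 63

Maximum subarray: [17, 10, 17, 19]
Maximum sum: 63

The maximum subarray is [17, 10, 17, 19] with sum 63. This subarray runs from index 3 to index 6.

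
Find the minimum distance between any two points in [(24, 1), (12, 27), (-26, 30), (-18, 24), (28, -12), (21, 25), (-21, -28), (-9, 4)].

Computing all pairwise distances among 8 points:

d((24, 1), (12, 27)) = 28.6356
d((24, 1), (-26, 30)) = 57.8014
d((24, 1), (-18, 24)) = 47.8853
d((24, 1), (28, -12)) = 13.6015
d((24, 1), (21, 25)) = 24.1868
d((24, 1), (-21, -28)) = 53.535
d((24, 1), (-9, 4)) = 33.1361
d((12, 27), (-26, 30)) = 38.1182
d((12, 27), (-18, 24)) = 30.1496
d((12, 27), (28, -12)) = 42.1545
d((12, 27), (21, 25)) = 9.2195 <-- minimum
d((12, 27), (-21, -28)) = 64.1405
d((12, 27), (-9, 4)) = 31.1448
d((-26, 30), (-18, 24)) = 10.0
d((-26, 30), (28, -12)) = 68.4105
d((-26, 30), (21, 25)) = 47.2652
d((-26, 30), (-21, -28)) = 58.2151
d((-26, 30), (-9, 4)) = 31.0644
d((-18, 24), (28, -12)) = 58.4123
d((-18, 24), (21, 25)) = 39.0128
d((-18, 24), (-21, -28)) = 52.0865
d((-18, 24), (-9, 4)) = 21.9317
d((28, -12), (21, 25)) = 37.6563
d((28, -12), (-21, -28)) = 51.5461
d((28, -12), (-9, 4)) = 40.3113
d((21, 25), (-21, -28)) = 67.624
d((21, 25), (-9, 4)) = 36.6197
d((-21, -28), (-9, 4)) = 34.176

Closest pair: (12, 27) and (21, 25) with distance 9.2195

The closest pair is (12, 27) and (21, 25) with Euclidean distance 9.2195. For 8 points, brute-force pairwise comparison is shown above. For large n, the divide-and-conquer algorithm (sort by x, recurse on halves, check the dividing strip) achieves O(n log n).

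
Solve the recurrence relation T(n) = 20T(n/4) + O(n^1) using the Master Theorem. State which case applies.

Master Theorem for T(n) = 20T(n/4) + O(n^1):

a = 20, b = 4, c = 1
log_b(a) = log_4(20) = 2.1610

Case 1: c = 1 < log_4(20) = 2.1610
T(n) = O(n^(log_4 20))

For T(n) = 20T(n/4) + O(n^1): log_4(20) = 2.1610. This is Case 1 of the Master Theorem (c < log_b(a), work dominated by leaves), giving O(n^(log_4 20)).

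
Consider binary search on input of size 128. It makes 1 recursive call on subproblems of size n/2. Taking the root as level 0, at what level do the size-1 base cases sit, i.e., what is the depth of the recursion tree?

For divide and conquer with division factor 2:

Problem sizes at each level:
Level 0: 128
Level 1: 64
Level 2: 32
Level 3: 16
Level 4: 8
Level 5: 4
Level 6: 2
Level 7: 1

The root is level 0 and the size-1 base case is level 7 (the tree spans levels 0 through 7, i.e. 8 levels counting the root), so the depth is the number of divisions: log_2(128) = 7

The recursion tree depth is log_2(128) = 7. At each level, the problem size is divided by 2, so it takes 7 divisions to reduce to a base case of size 1. The algorithm makes 1 recursive call at each level.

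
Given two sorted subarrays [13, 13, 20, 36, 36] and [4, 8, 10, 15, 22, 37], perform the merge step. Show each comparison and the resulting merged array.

Merging process:

Compare 13 vs 4: take 4 from right. Merged: [4]
Compare 13 vs 8: take 8 from right. Merged: [4, 8]
Compare 13 vs 10: take 10 from right. Merged: [4, 8, 10]
Compare 13 vs 15: take 13 from left. Merged: [4, 8, 10, 13]
Compare 13 vs 15: take 13 from left. Merged: [4, 8, 10, 13, 13]
Compare 20 vs 15: take 15 from right. Merged: [4, 8, 10, 13, 13, 15]
Compare 20 vs 22: take 20 from left. Merged: [4, 8, 10, 13, 13, 15, 20]
Compare 36 vs 22: take 22 from right. Merged: [4, 8, 10, 13, 13, 15, 20, 22]
Compare 36 vs 37: take 36 from left. Merged: [4, 8, 10, 13, 13, 15, 20, 22, 36]
Compare 36 vs 37: take 36 from left. Merged: [4, 8, 10, 13, 13, 15, 20, 22, 36, 36]
Append remaining from right: [37]. Merged: [4, 8, 10, 13, 13, 15, 20, 22, 36, 36, 37]

Final merged array: [4, 8, 10, 13, 13, 15, 20, 22, 36, 36, 37]
Total comparisons: 10

The merged array is [4, 8, 10, 13, 13, 15, 20, 22, 36, 36, 37], requiring 10 comparisons. The merge step runs in O(n) time where n is the total number of elements.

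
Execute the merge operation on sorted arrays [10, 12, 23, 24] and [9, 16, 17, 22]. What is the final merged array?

Merging process:

Compare 10 vs 9: take 9 from right. Merged: [9]
Compare 10 vs 16: take 10 from left. Merged: [9, 10]
Compare 12 vs 16: take 12 from left. Merged: [9, 10, 12]
Compare 23 vs 16: take 16 from right. Merged: [9, 10, 12, 16]
Compare 23 vs 17: take 17 from right. Merged: [9, 10, 12, 16, 17]
Compare 23 vs 22: take 22 from right. Merged: [9, 10, 12, 16, 17, 22]
Append remaining from left: [23, 24]. Merged: [9, 10, 12, 16, 17, 22, 23, 24]

Final merged array: [9, 10, 12, 16, 17, 22, 23, 24]
Total comparisons: 6

The merged array is [9, 10, 12, 16, 17, 22, 23, 24], requiring 6 comparisons. The merge step runs in O(n) time where n is the total number of elements.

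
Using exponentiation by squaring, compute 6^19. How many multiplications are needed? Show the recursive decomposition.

Computing 6^19 by squaring (build up from 6^1; each line after the first costs one multiplication):

6^1 = 6
6^2 = (6^1)^2 = 6^2 = 36
6^4 = (6^2)^2 = 36^2 = 1296
6^8 = (6^4)^2 = 1296^2 = 1679616
6^9 = 6 * 6^8 = 6 * 1679616 = 10077696
6^18 = (6^9)^2 = 10077696^2 = 101559956668416
6^19 = 6 * 6^18 = 6 * 101559956668416 = 609359740010496

Result: 609359740010496
Multiplications needed: 6 (6 lines after 6^1)

6^19 = 609359740010496. Using exponentiation by squaring, this requires 6 multiplications. The key idea: if the exponent is even, square the half-power; if odd, multiply by the base once.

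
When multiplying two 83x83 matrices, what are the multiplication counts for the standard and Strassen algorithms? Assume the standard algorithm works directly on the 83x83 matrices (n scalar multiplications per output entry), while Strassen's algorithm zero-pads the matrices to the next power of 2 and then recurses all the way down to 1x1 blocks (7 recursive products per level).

Matrix multiplication for 83x83 matrices:

Strassen's algorithm requires power-of-2 dimensions. Pad 83x83 to 128x128 (next power of 2).

Standard algorithm: 83^3 = 571787 multiplications
Strassen's algorithm: 7^(log2(128)) = 7^7 = 823543 multiplications
Difference: 571787 - 823543 = -251756 (Strassen uses MORE here due to padding overhead — for small or just-over-power-of-2 n, padding can outweigh the per-level savings)

Standard: 571787 multiplications (83^3). Strassen: 823543 multiplications (7^7, after padding to 128x128). Strassen reduces 8 recursive multiplications to 7 at each level.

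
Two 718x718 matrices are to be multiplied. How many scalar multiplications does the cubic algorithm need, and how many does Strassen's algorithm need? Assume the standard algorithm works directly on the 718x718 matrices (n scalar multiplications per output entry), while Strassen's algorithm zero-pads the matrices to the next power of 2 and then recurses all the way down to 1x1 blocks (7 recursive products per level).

Matrix multiplication for 718x718 matrices:

Strassen's algorithm requires power-of-2 dimensions. Pad 718x718 to 1024x1024 (next power of 2).

Standard algorithm: 718^3 = 370146232 multiplications
Strassen's algorithm: 7^(log2(1024)) = 7^10 = 282475249 multiplications
Savings: 370146232 - 282475249 = 87670983 multiplications

Standard: 370146232 multiplications (718^3). Strassen: 282475249 multiplications (7^10, after padding to 1024x1024). Strassen reduces 8 recursive multiplications to 7 at each level.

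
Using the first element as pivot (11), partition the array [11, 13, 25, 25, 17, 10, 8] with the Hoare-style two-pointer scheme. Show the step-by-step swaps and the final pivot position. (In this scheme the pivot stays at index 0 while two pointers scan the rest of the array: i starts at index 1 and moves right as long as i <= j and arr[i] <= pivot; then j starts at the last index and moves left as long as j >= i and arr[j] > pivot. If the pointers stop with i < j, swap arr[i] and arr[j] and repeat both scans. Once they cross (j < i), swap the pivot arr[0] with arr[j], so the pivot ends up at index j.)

Hoare-style two-pointer partition with pivot = 11:

Initial array: [11, 13, 25, 25, 17, 10, 8]

Pointers start at i = 1, j = 6.
i stops at index 1 (arr[1]=13 > 11), j stops at index 6 (arr[6]=8 <= 11): swap arr[1] and arr[6], array becomes [11, 8, 25, 25, 17, 10, 13]
i stops at index 2 (arr[2]=25 > 11), j stops at index 5 (arr[5]=10 <= 11): swap arr[2] and arr[5], array becomes [11, 8, 10, 25, 17, 25, 13]
i ends at 3, j ends at 2: the pointers have crossed (j < i), so scanning stops.

Swap pivot arr[0] with arr[2] to place pivot at position 2: [10, 8, 11, 25, 17, 25, 13]
Pivot position: 2

After partitioning with pivot 11, the array becomes [10, 8, 11, 25, 17, 25, 13]. The pivot is placed at index 2. All elements to the left of the pivot are <= 11, and all elements to the right are > 11.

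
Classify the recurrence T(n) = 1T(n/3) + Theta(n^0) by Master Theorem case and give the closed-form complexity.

Master Theorem for T(n) = 1T(n/3) + O(n^0):

a = 1, b = 3, c = 0
log_b(a) = log_3(1) = 0.0000

Case 2: c = 0 = log_3(1) = 0.0000
T(n) = O(n^0 log n) = O(log n)

For T(n) = 1T(n/3) + O(n^0): log_3(1) = 0.0000. This is Case 2 of the Master Theorem (c = log_b(a), equal work at all levels), giving O(log n).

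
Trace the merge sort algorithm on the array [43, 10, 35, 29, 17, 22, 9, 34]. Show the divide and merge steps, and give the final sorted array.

Merge sort trace:

Split: [43, 10, 35, 29, 17, 22, 9, 34] -> [43, 10, 35, 29] and [17, 22, 9, 34]
  Split: [43, 10, 35, 29] -> [43, 10] and [35, 29]
    Split: [43, 10] -> [43] and [10]
    Merge: [43] + [10] -> [10, 43]
    Split: [35, 29] -> [35] and [29]
    Merge: [35] + [29] -> [29, 35]
  Merge: [10, 43] + [29, 35] -> [10, 29, 35, 43]
  Split: [17, 22, 9, 34] -> [17, 22] and [9, 34]
    Split: [17, 22] -> [17] and [22]
    Merge: [17] + [22] -> [17, 22]
    Split: [9, 34] -> [9] and [34]
    Merge: [9] + [34] -> [9, 34]
  Merge: [17, 22] + [9, 34] -> [9, 17, 22, 34]
Merge: [10, 29, 35, 43] + [9, 17, 22, 34] -> [9, 10, 17, 22, 29, 34, 35, 43]

Final sorted array: [9, 10, 17, 22, 29, 34, 35, 43]

The merge sort proceeds by recursively splitting the array and merging sorted halves.
After all merges, the sorted array is [9, 10, 17, 22, 29, 34, 35, 43].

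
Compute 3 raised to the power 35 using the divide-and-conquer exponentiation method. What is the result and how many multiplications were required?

Computing 3^35 by squaring (build up from 3^1; each line after the first costs one multiplication):

3^1 = 3
3^2 = (3^1)^2 = 3^2 = 9
3^4 = (3^2)^2 = 9^2 = 81
3^8 = (3^4)^2 = 81^2 = 6561
3^16 = (3^8)^2 = 6561^2 = 43046721
3^17 = 3 * 3^16 = 3 * 43046721 = 129140163
3^34 = (3^17)^2 = 129140163^2 = 16677181699666569
3^35 = 3 * 3^34 = 3 * 16677181699666569 = 50031545098999707

Result: 50031545098999707
Multiplications needed: 7 (7 lines after 3^1)

3^35 = 50031545098999707. Using exponentiation by squaring, this requires 7 multiplications. The key idea: if the exponent is even, square the half-power; if odd, multiply by the base once.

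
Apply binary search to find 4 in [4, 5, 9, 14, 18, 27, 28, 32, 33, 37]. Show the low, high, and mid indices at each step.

Binary search for 4 in [4, 5, 9, 14, 18, 27, 28, 32, 33, 37]:

lo=0, hi=9, mid=4, arr[mid]=18 -> 18 > 4, search left half
lo=0, hi=3, mid=1, arr[mid]=5 -> 5 > 4, search left half
lo=0, hi=0, mid=0, arr[mid]=4 -> Found target at index 0!

Binary search finds 4 at index 0 after 3 comparisons. The search repeatedly halves the search space by comparing with the middle element.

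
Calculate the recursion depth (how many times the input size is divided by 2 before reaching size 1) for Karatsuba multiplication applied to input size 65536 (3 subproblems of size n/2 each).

For divide and conquer with division factor 2:

Problem sizes at each level:
Level 0: 65536
Level 1: 32768
Level 2: 16384
Level 3: 8192
Level 4: 4096
Level 5: 2048
Level 6: 1024
Level 7: 512
Level 8: 256
Level 9: 128
Level 10: 64
Level 11: 32
Level 12: 16
Level 13: 8
Level 14: 4
Level 15: 2
Level 16: 1

The root is level 0 and the size-1 base case is level 16 (the tree spans levels 0 through 16, i.e. 17 levels counting the root), so the depth is the number of divisions: log_2(65536) = 16

The recursion tree depth is log_2(65536) = 16. At each level, the problem size is divided by 2, so it takes 16 divisions to reduce to a base case of size 1. The algorithm makes 3 recursive calls at each level.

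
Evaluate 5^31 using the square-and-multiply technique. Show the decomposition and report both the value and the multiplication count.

Computing 5^31 by squaring (build up from 5^1; each line after the first costs one multiplication):

5^1 = 5
5^2 = (5^1)^2 = 5^2 = 25
5^3 = 5 * 5^2 = 5 * 25 = 125
5^6 = (5^3)^2 = 125^2 = 15625
5^7 = 5 * 5^6 = 5 * 15625 = 78125
5^14 = (5^7)^2 = 78125^2 = 6103515625
5^15 = 5 * 5^14 = 5 * 6103515625 = 30517578125
5^30 = (5^15)^2 = 30517578125^2 = 931322574615478515625
5^31 = 5 * 5^30 = 5 * 931322574615478515625 = 4656612873077392578125

Result: 4656612873077392578125
Multiplications needed: 8 (8 lines after 5^1)

5^31 = 4656612873077392578125. Using exponentiation by squaring, this requires 8 multiplications. The key idea: if the exponent is even, square the half-power; if odd, multiply by the base once.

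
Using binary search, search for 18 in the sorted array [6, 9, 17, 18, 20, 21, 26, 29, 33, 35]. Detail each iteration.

Binary search for 18 in [6, 9, 17, 18, 20, 21, 26, 29, 33, 35]:

lo=0, hi=9, mid=4, arr[mid]=20 -> 20 > 18, search left half
lo=0, hi=3, mid=1, arr[mid]=9 -> 9 < 18, search right half
lo=2, hi=3, mid=2, arr[mid]=17 -> 17 < 18, search right half
lo=3, hi=3, mid=3, arr[mid]=18 -> Found target at index 3!

Binary search finds 18 at index 3 after 4 comparisons. The search repeatedly halves the search space by comparing with the middle element.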